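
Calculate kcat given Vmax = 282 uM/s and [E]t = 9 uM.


kcat = Vmax / [E]t
kcat = 282 / 9
kcat = 31.3333 s^-1

31.3333 s^-1


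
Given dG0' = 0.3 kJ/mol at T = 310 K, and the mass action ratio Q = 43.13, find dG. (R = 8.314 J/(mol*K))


dG = dG0' + RT * ln(Q) / 1000
dG = 0.3 + 8.314 * 310 * ln(43.13) / 1000
dG = 10.0017 kJ/mol

10.0017 kJ/mol


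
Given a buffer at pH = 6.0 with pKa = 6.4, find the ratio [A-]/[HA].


[A-]/[HA] = 10^(pH - pKa)
= 10^(6.0 - 6.4)
= 0.3981

0.3981


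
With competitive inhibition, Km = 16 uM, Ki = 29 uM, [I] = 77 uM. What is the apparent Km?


Km_app = Km * (1 + [I]/Ki)
Km_app = 16 * (1 + 77/29)
Km_app = 58.4828 uM

58.4828 uM


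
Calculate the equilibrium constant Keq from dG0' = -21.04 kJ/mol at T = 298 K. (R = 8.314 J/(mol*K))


Keq = exp(-dG0 * 1000 / (R * T))
Keq = exp(-(-21.04) * 1000 / (8.314 * 298))
Keq = 4876.5101

4876.5101


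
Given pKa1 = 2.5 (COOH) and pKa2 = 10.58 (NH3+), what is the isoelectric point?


pI = (pKa1 + pKa2) / 2
pI = (2.5 + 10.58) / 2
pI = 6.54

6.54


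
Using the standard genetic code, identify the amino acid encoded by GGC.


Standard genetic code lookup.
Codon GGC -> Gly

Gly


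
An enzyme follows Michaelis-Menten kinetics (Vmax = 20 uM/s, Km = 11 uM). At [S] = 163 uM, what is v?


v = Vmax * [S] / (Km + [S])
v = 20 * 163 / (11 + 163)
v = 18.7356 uM/s

18.7356 uM/s


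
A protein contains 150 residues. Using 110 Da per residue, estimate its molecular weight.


MW = n_residues * 110 Da
MW = 150 * 110
MW = 16500 Da

16500 Da


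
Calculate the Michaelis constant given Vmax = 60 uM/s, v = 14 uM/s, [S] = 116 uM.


Km = [S] * (Vmax - v) / v
Km = 116 * (60 - 14) / 14
Km = 381.1429 uM

381.1429 uM


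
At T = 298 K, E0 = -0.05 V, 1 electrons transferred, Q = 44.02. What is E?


E = E0 - (RT/nF) * ln(Q)
E = -0.05 - (8.314 * 298 / (1 * 96485)) * ln(44.02)
E = -0.1472 V

-0.1472 V


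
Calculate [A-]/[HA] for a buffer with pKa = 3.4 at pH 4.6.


[A-]/[HA] = 10^(pH - pKa)
= 10^(4.6 - 3.4)
= 15.8489

15.8489


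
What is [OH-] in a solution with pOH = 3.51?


[OH-] = 10^(-pOH)
[OH-] = 10^(-3.51)
[OH-] = 3.090e-04 M

3.090e-04 M


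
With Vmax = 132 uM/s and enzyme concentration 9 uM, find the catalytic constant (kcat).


kcat = Vmax / [E]t
kcat = 132 / 9
kcat = 14.6667 s^-1

14.6667 s^-1


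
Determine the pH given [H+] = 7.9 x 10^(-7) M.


pH = -log10([H+])
pH = -log10(7.9 x 10^(-7))
pH = 6.1024

6.1024


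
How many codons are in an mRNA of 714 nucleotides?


codons = nucleotides / 3
codons = 714 / 3 = 238

238


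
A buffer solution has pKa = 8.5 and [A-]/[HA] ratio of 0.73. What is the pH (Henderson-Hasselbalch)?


pH = pKa + log10([A-]/[HA])
pH = 8.5 + log10(0.73)
pH = 8.3633

8.3633


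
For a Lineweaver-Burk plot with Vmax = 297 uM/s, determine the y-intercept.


y-intercept = 1/Vmax
= 1/297
= 0.0034 s/uM

0.0034 s/uM


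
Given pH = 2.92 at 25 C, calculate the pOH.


pOH = 14 - pH
pOH = 14 - 2.92
pOH = 11.08

11.08


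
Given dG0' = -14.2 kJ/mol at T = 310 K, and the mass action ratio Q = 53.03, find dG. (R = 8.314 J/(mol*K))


dG = dG0' + RT * ln(Q) / 1000
dG = -14.2 + 8.314 * 310 * ln(53.03) / 1000
dG = -3.9657 kJ/mol

-3.9657 kJ/mol


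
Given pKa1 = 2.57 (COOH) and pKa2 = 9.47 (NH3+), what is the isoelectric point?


pI = (pKa1 + pKa2) / 2
pI = (2.57 + 9.47) / 2
pI = 6.02

6.02


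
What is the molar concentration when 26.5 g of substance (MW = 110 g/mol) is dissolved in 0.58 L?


C = (mass / MW) / volume
C = (26.5 / 110) / 0.58
C = 0.4154 M

0.4154 M


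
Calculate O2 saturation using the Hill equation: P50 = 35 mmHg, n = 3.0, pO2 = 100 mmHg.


Y = pO2^n / (P50^n + pO2^n)
Y = 100^3.0 / (35^3.0 + 100^3.0)
Y = 95.89%

95.89%


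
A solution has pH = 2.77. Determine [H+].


[H+] = 10^(-pH)
[H+] = 10^(-2.77)
[H+] = 0.0017 M

0.0017 M


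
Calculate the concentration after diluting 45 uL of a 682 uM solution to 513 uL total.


C2 = C1 * V1 / V2
C2 = 682 * 45 / 513
C2 = 59.8246 uM

59.8246 uM


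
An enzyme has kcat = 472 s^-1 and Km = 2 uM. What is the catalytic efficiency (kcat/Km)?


Catalytic efficiency = kcat / Km
= 472 / 2
= 236.0 uM^-1*s^-1

236.0 uM^-1*s^-1


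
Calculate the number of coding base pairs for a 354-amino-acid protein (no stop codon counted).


Each amino acid = 1 codon = 3 bp
bp = 354 * 3 = 1062 bp

1062 bp


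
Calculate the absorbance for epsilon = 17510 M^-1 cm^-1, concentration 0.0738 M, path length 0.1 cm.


A = epsilon * c * l
A = 17510 * 0.0738 * 0.1
A = 129.2238

129.2238


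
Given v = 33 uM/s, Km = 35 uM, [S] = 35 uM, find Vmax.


Vmax = v * (Km + [S]) / [S]
Vmax = 33 * (35 + 35) / 35
Vmax = 66.0 uM/s

66.0 uM/s


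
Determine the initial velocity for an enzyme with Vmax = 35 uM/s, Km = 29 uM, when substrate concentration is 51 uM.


v = Vmax * [S] / (Km + [S])
v = 35 * 51 / (29 + 51)
v = 22.3125 uM/s

22.3125 uM/s


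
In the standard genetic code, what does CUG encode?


Standard genetic code lookup.
Codon CUG -> Leu

Leu


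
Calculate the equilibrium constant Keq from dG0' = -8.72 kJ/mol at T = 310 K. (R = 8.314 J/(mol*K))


Keq = exp(-dG0 * 1000 / (R * T))
Keq = exp(-(-8.72) * 1000 / (8.314 * 310))
Keq = 29.4688

29.4688


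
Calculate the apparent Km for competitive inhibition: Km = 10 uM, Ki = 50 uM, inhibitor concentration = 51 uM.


Km_app = Km * (1 + [I]/Ki)
Km_app = 10 * (1 + 51/50)
Km_app = 20.2 uM

20.2 uM


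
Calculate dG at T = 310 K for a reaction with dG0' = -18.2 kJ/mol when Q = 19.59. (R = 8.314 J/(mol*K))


dG = dG0' + RT * ln(Q) / 1000
dG = -18.2 + 8.314 * 310 * ln(19.59) / 1000
dG = -10.5324 kJ/mol

-10.5324 kJ/mol


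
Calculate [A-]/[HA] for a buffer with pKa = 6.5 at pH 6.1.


[A-]/[HA] = 10^(pH - pKa)
= 10^(6.1 - 6.5)
= 0.3981

0.3981


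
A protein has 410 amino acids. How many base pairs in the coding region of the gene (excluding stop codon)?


Each amino acid = 1 codon = 3 bp
bp = 410 * 3 = 1230 bp

1230 bp


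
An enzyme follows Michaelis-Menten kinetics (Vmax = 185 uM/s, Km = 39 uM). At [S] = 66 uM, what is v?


v = Vmax * [S] / (Km + [S])
v = 185 * 66 / (39 + 66)
v = 116.2857 uM/s

116.2857 uM/s


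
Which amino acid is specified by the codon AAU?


Standard genetic code lookup.
Codon AAU -> Asn

Asn


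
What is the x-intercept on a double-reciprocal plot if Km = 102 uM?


x-intercept = -1/Km
= -1/102
= -0.0098 1/uM

-0.0098 1/uM


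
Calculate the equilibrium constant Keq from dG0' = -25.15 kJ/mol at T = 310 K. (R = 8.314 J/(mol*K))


Keq = exp(-dG0 * 1000 / (R * T))
Keq = exp(-(-25.15) * 1000 / (8.314 * 310))
Keq = 17294.1352

17294.1352


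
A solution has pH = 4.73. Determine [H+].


[H+] = 10^(-pH)
[H+] = 10^(-4.73)
[H+] = 1.862e-05 M

1.862e-05 M


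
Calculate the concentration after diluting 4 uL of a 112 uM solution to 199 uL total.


C2 = C1 * V1 / V2
C2 = 112 * 4 / 199
C2 = 2.2513 uM

2.2513 uM


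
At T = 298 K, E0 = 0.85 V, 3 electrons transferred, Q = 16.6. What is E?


E = E0 - (RT/nF) * ln(Q)
E = 0.85 - (8.314 * 298 / (3 * 96485)) * ln(16.6)
E = 0.826 V

0.826 V


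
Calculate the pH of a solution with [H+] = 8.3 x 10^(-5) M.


pH = -log10([H+])
pH = -log10(8.3 x 10^(-5))
pH = 4.0809

4.0809


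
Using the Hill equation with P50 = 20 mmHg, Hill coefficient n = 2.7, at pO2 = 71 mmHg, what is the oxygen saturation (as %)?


Y = pO2^n / (P50^n + pO2^n)
Y = 71^2.7 / (20^2.7 + 71^2.7)
Y = 96.83%

96.83%


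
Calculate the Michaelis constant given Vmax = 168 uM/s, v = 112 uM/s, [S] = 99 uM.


Km = [S] * (Vmax - v) / v
Km = 99 * (168 - 112) / 112
Km = 49.5 uM

49.5 uM


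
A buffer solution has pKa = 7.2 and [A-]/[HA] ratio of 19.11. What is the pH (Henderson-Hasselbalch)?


pH = pKa + log10([A-]/[HA])
pH = 7.2 + log10(19.11)
pH = 8.4813

8.4813


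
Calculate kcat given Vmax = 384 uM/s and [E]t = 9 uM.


kcat = Vmax / [E]t
kcat = 384 / 9
kcat = 42.6667 s^-1

42.6667 s^-1


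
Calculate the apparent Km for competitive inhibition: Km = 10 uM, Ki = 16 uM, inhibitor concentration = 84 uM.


Km_app = Km * (1 + [I]/Ki)
Km_app = 10 * (1 + 84/16)
Km_app = 62.5 uM

62.5 uM


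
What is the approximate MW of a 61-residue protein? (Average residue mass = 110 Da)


MW = n_residues * 110 Da
MW = 61 * 110
MW = 6710 Da

6710 Da


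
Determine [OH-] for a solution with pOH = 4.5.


[OH-] = 10^(-pOH)
[OH-] = 10^(-4.5)
[OH-] = 3.162e-05 M

3.162e-05 M


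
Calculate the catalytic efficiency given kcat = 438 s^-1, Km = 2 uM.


Catalytic efficiency = kcat / Km
= 438 / 2
= 219.0 uM^-1*s^-1

219.0 uM^-1*s^-1


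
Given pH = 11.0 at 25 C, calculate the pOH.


pOH = 14 - pH
pOH = 14 - 11.0
pOH = 3.0

3.0


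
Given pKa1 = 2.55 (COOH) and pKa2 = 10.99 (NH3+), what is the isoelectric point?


pI = (pKa1 + pKa2) / 2
pI = (2.55 + 10.99) / 2
pI = 6.77

6.77


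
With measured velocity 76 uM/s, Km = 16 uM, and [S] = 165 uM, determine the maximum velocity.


Vmax = v * (Km + [S]) / [S]
Vmax = 76 * (16 + 165) / 165
Vmax = 83.3697 uM/s

83.3697 uM/s


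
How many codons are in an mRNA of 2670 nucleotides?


codons = nucleotides / 3
codons = 2670 / 3 = 890

890


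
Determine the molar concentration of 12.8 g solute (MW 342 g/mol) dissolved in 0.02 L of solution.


C = (mass / MW) / volume
C = (12.8 / 342) / 0.02
C = 1.8713 M

1.8713 M


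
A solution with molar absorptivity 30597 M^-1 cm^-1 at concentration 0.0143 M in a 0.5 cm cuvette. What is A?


A = epsilon * c * l
A = 30597 * 0.0143 * 0.5
A = 218.7686

218.7686


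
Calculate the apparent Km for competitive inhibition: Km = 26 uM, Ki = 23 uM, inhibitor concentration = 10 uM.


Km_app = Km * (1 + [I]/Ki)
Km_app = 26 * (1 + 10/23)
Km_app = 37.3043 uM

37.3043 uM


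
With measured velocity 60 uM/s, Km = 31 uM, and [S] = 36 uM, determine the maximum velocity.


Vmax = v * (Km + [S]) / [S]
Vmax = 60 * (31 + 36) / 36
Vmax = 111.6667 uM/s

111.6667 uM/s


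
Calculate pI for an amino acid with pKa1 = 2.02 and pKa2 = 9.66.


pI = (pKa1 + pKa2) / 2
pI = (2.02 + 9.66) / 2
pI = 5.84

5.84


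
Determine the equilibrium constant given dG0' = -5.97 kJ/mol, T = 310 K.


Keq = exp(-dG0 * 1000 / (R * T))
Keq = exp(-(-5.97) * 1000 / (8.314 * 310))
Keq = 10.1385

10.1385


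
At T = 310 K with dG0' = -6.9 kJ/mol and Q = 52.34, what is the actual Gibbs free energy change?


dG = dG0' + RT * ln(Q) / 1000
dG = -6.9 + 8.314 * 310 * ln(52.34) / 1000
dG = 3.3005 kJ/mol

3.3005 kJ/mol


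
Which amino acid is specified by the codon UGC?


Standard genetic code lookup.
Codon UGC -> Cys

Cys


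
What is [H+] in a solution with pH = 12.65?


[H+] = 10^(-pH)
[H+] = 10^(-12.65)
[H+] = 2.239e-13 M

2.239e-13 M


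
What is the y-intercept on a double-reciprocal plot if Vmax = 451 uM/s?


y-intercept = 1/Vmax
= 1/451
= 0.0022 s/uM

0.0022 s/uM


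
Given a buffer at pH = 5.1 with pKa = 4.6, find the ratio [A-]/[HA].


[A-]/[HA] = 10^(pH - pKa)
= 10^(5.1 - 4.6)
= 3.1623

3.1623


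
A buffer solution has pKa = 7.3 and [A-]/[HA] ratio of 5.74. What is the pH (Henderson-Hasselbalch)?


pH = pKa + log10([A-]/[HA])
pH = 7.3 + log10(5.74)
pH = 8.0589

8.0589


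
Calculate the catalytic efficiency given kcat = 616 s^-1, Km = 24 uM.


Catalytic efficiency = kcat / Km
= 616 / 24
= 25.6667 uM^-1*s^-1

25.6667 uM^-1*s^-1


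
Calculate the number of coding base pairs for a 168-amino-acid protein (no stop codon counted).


Each amino acid = 1 codon = 3 bp
bp = 168 * 3 = 504 bp

504 bp


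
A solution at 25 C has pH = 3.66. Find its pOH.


pOH = 14 - pH
pOH = 14 - 3.66
pOH = 10.34

10.34


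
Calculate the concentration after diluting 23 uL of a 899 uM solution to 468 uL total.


C2 = C1 * V1 / V2
C2 = 899 * 23 / 468
C2 = 44.1816 uM

44.1816 uM


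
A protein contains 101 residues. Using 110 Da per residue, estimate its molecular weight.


MW = n_residues * 110 Da
MW = 101 * 110
MW = 11110 Da

11110 Da


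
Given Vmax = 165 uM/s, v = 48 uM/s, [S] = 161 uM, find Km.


Km = [S] * (Vmax - v) / v
Km = 161 * (165 - 48) / 48
Km = 392.4375 uM

392.4375 uM


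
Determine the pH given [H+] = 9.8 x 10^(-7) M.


pH = -log10([H+])
pH = -log10(9.8 x 10^(-7))
pH = 6.0088

6.0088


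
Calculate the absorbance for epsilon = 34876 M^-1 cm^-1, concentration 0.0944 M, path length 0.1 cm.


A = epsilon * c * l
A = 34876 * 0.0944 * 0.1
A = 329.2294

329.2294


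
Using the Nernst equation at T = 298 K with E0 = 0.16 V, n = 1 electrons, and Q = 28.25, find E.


E = E0 - (RT/nF) * ln(Q)
E = 0.16 - (8.314 * 298 / (1 * 96485)) * ln(28.25)
E = 0.0742 V

0.0742 V


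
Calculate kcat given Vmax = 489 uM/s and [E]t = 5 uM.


kcat = Vmax / [E]t
kcat = 489 / 5
kcat = 97.8 s^-1

97.8 s^-1


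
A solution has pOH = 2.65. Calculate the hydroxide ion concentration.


[OH-] = 10^(-pOH)
[OH-] = 10^(-2.65)
[OH-] = 0.0022 M

0.0022 M


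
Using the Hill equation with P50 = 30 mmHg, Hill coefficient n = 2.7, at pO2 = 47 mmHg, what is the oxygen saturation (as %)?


Y = pO2^n / (P50^n + pO2^n)
Y = 47^2.7 / (30^2.7 + 47^2.7)
Y = 77.07%

77.07%


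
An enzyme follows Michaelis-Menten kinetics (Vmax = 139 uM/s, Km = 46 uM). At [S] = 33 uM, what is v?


v = Vmax * [S] / (Km + [S])
v = 139 * 33 / (46 + 33)
v = 58.0633 uM/s

58.0633 uM/s


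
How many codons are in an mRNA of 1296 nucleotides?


codons = nucleotides / 3
codons = 1296 / 3 = 432

432


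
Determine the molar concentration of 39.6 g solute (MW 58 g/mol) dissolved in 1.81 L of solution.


C = (mass / MW) / volume
C = (39.6 / 58) / 1.81
C = 0.3772 M

0.3772 M


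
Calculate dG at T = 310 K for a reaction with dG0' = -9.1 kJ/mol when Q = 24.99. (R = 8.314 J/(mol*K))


dG = dG0' + RT * ln(Q) / 1000
dG = -9.1 + 8.314 * 310 * ln(24.99) / 1000
dG = -0.8049 kJ/mol

-0.8049 kJ/mol


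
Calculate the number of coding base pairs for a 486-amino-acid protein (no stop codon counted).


Each amino acid = 1 codon = 3 bp
bp = 486 * 3 = 1458 bp

1458 bp


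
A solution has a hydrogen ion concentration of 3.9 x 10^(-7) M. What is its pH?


pH = -log10([H+])
pH = -log10(3.9 x 10^(-7))
pH = 6.4089

6.4089


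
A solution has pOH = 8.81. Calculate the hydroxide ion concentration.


[OH-] = 10^(-pOH)
[OH-] = 10^(-8.81)
[OH-] = 1.549e-09 M

1.549e-09 M


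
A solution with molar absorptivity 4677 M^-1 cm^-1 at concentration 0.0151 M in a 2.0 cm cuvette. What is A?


A = epsilon * c * l
A = 4677 * 0.0151 * 2.0
A = 141.2454

141.2454


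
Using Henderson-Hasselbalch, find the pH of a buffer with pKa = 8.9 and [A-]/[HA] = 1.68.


pH = pKa + log10([A-]/[HA])
pH = 8.9 + log10(1.68)
pH = 9.1253

9.1253


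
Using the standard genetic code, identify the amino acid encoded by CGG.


Standard genetic code lookup.
Codon CGG -> Arg

Arg


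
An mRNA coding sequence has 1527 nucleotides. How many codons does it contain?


codons = nucleotides / 3
codons = 1527 / 3 = 509

509


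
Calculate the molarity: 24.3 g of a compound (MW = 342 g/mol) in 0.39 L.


C = (mass / MW) / volume
C = (24.3 / 342) / 0.39
C = 0.1822 M

0.1822 M


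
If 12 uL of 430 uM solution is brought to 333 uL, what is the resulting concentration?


C2 = C1 * V1 / V2
C2 = 430 * 12 / 333
C2 = 15.4955 uM

15.4955 uM


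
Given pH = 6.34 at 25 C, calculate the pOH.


pOH = 14 - pH
pOH = 14 - 6.34
pOH = 7.66

7.66


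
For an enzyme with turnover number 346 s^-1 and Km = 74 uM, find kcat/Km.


Catalytic efficiency = kcat / Km
= 346 / 74
= 4.6757 uM^-1*s^-1

4.6757 uM^-1*s^-1


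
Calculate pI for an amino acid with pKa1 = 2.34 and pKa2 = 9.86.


pI = (pKa1 + pKa2) / 2
pI = (2.34 + 9.86) / 2
pI = 6.1

6.1


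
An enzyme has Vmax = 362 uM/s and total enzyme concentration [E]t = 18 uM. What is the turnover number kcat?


kcat = Vmax / [E]t
kcat = 362 / 18
kcat = 20.1111 s^-1

20.1111 s^-1


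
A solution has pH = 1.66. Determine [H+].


[H+] = 10^(-pH)
[H+] = 10^(-1.66)
[H+] = 0.0219 M

0.0219 M


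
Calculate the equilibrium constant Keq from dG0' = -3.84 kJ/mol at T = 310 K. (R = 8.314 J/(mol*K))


Keq = exp(-dG0 * 1000 / (R * T))
Keq = exp(-(-3.84) * 1000 / (8.314 * 310))
Keq = 4.4367

4.4367


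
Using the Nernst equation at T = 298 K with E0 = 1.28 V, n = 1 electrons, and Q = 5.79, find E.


E = E0 - (RT/nF) * ln(Q)
E = 1.28 - (8.314 * 298 / (1 * 96485)) * ln(5.79)
E = 1.2349 V

1.2349 V


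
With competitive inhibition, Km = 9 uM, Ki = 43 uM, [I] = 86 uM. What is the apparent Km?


Km_app = Km * (1 + [I]/Ki)
Km_app = 9 * (1 + 86/43)
Km_app = 27.0 uM

27.0 uM


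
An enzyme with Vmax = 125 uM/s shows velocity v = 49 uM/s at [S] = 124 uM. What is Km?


Km = [S] * (Vmax - v) / v
Km = 124 * (125 - 49) / 49
Km = 192.3265 uM

192.3265 uM


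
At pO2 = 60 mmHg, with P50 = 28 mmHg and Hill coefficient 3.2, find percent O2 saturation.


Y = pO2^n / (P50^n + pO2^n)
Y = 60^3.2 / (28^3.2 + 60^3.2)
Y = 91.97%

91.97%


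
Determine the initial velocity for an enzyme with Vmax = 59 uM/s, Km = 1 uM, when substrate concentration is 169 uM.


v = Vmax * [S] / (Km + [S])
v = 59 * 169 / (1 + 169)
v = 58.6529 uM/s

58.6529 uM/s


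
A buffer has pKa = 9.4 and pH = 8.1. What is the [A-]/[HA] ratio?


[A-]/[HA] = 10^(pH - pKa)
= 10^(8.1 - 9.4)
= 0.0501

0.0501


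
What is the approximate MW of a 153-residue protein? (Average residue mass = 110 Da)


MW = n_residues * 110 Da
MW = 153 * 110
MW = 16830 Da

16830 Da


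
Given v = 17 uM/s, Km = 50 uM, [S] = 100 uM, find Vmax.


Vmax = v * (Km + [S]) / [S]
Vmax = 17 * (50 + 100) / 100
Vmax = 25.5 uM/s

25.5 uM/s


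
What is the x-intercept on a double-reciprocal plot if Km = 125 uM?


x-intercept = -1/Km
= -1/125
= -0.008 1/uM

-0.008 1/uM


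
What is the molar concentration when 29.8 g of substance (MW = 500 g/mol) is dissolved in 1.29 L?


C = (mass / MW) / volume
C = (29.8 / 500) / 1.29
C = 0.0462 M

0.0462 M


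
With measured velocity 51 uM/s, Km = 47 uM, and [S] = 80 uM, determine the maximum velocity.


Vmax = v * (Km + [S]) / [S]
Vmax = 51 * (47 + 80) / 80
Vmax = 80.9625 uM/s

80.9625 uM/s


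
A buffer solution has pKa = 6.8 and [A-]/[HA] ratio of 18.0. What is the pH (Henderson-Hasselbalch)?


pH = pKa + log10([A-]/[HA])
pH = 6.8 + log10(18.0)
pH = 8.0553

8.0553


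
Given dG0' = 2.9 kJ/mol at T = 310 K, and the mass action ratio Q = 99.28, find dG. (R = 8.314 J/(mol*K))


dG = dG0' + RT * ln(Q) / 1000
dG = 2.9 + 8.314 * 310 * ln(99.28) / 1000
dG = 14.7505 kJ/mol

14.7505 kJ/mol


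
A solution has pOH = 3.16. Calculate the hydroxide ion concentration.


[OH-] = 10^(-pOH)
[OH-] = 10^(-3.16)
[OH-] = 6.918e-04 M

6.918e-04 M


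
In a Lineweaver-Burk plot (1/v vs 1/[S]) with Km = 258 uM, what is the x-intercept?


x-intercept = -1/Km
= -1/258
= -0.0039 1/uM

-0.0039 1/uM


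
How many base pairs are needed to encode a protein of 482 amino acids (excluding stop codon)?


Each amino acid = 1 codon = 3 bp
bp = 482 * 3 = 1446 bp

1446 bp


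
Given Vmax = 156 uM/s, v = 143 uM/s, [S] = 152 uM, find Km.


Km = [S] * (Vmax - v) / v
Km = 152 * (156 - 143) / 143
Km = 13.8182 uM

13.8182 uM


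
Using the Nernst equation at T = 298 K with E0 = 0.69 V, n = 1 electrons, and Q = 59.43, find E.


E = E0 - (RT/nF) * ln(Q)
E = 0.69 - (8.314 * 298 / (1 * 96485)) * ln(59.43)
E = 0.5851 V

0.5851 V


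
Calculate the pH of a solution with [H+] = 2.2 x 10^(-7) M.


pH = -log10([H+])
pH = -log10(2.2 x 10^(-7))
pH = 6.6576

6.6576


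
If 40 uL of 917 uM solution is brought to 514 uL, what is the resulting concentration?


C2 = C1 * V1 / V2
C2 = 917 * 40 / 514
C2 = 71.3619 uM

71.3619 uM


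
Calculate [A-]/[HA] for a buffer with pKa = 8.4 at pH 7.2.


[A-]/[HA] = 10^(pH - pKa)
= 10^(7.2 - 8.4)
= 0.0631

0.0631


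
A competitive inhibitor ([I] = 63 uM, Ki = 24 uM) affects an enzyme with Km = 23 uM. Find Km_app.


Km_app = Km * (1 + [I]/Ki)
Km_app = 23 * (1 + 63/24)
Km_app = 83.375 uM

83.375 uM


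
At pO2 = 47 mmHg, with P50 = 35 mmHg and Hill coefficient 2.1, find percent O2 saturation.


Y = pO2^n / (P50^n + pO2^n)
Y = 47^2.1 / (35^2.1 + 47^2.1)
Y = 65.0%

65.0%


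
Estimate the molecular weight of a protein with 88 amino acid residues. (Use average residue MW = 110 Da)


MW = n_residues * 110 Da
MW = 88 * 110
MW = 9680 Da

9680 Da


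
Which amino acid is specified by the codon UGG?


Standard genetic code lookup.
Codon UGG -> Trp

Trp


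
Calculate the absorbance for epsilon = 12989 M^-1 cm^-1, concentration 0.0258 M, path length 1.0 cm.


A = epsilon * c * l
A = 12989 * 0.0258 * 1.0
A = 335.1162

335.1162


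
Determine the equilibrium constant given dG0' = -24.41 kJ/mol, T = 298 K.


Keq = exp(-dG0 * 1000 / (R * T))
Keq = exp(-(-24.41) * 1000 / (8.314 * 298))
Keq = 19003.6765

19003.6765


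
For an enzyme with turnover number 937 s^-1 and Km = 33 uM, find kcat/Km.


Catalytic efficiency = kcat / Km
= 937 / 33
= 28.3939 uM^-1*s^-1

28.3939 uM^-1*s^-1


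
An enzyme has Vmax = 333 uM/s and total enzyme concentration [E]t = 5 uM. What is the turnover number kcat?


kcat = Vmax / [E]t
kcat = 333 / 5
kcat = 66.6 s^-1

66.6 s^-1


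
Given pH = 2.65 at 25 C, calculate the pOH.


pOH = 14 - pH
pOH = 14 - 2.65
pOH = 11.35

11.35


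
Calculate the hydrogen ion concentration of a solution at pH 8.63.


[H+] = 10^(-pH)
[H+] = 10^(-8.63)
[H+] = 2.344e-09 M

2.344e-09 M


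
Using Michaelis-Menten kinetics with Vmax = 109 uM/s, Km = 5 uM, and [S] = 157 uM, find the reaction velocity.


v = Vmax * [S] / (Km + [S])
v = 109 * 157 / (5 + 157)
v = 105.6358 uM/s

105.6358 uM/s


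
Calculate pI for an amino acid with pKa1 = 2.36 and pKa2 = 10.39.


pI = (pKa1 + pKa2) / 2
pI = (2.36 + 10.39) / 2
pI = 6.375

6.375


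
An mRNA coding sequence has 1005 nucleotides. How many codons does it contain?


codons = nucleotides / 3
codons = 1005 / 3 = 335

335


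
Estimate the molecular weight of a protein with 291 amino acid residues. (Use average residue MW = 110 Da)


MW = n_residues * 110 Da
MW = 291 * 110
MW = 32010 Da

32010 Da


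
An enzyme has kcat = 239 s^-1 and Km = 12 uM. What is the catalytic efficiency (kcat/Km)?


Catalytic efficiency = kcat / Km
= 239 / 12
= 19.9167 uM^-1*s^-1

19.9167 uM^-1*s^-1


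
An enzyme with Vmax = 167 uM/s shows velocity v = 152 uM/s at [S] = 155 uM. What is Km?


Km = [S] * (Vmax - v) / v
Km = 155 * (167 - 152) / 152
Km = 15.2961 uM

15.2961 uM


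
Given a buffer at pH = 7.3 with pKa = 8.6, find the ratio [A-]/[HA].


[A-]/[HA] = 10^(pH - pKa)
= 10^(7.3 - 8.6)
= 0.0501

0.0501


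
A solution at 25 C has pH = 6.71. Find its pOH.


pOH = 14 - pH
pOH = 14 - 6.71
pOH = 7.29

7.29


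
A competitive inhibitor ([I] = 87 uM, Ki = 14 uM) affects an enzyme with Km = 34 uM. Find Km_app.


Km_app = Km * (1 + [I]/Ki)
Km_app = 34 * (1 + 87/14)
Km_app = 245.2857 uM

245.2857 uM


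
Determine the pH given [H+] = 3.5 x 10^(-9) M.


pH = -log10([H+])
pH = -log10(3.5 x 10^(-9))
pH = 8.4559

8.4559


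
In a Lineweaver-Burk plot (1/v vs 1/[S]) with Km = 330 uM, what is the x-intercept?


x-intercept = -1/Km
= -1/330
= -0.003 1/uM

-0.003 1/uM


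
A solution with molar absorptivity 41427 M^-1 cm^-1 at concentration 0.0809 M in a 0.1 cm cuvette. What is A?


A = epsilon * c * l
A = 41427 * 0.0809 * 0.1
A = 335.1444

335.1444


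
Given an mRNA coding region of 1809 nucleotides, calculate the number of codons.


codons = nucleotides / 3
codons = 1809 / 3 = 603

603


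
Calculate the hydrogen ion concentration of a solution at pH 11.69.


[H+] = 10^(-pH)
[H+] = 10^(-11.69)
[H+] = 2.042e-12 M

2.042e-12 M


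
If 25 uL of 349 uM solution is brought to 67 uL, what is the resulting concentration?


C2 = C1 * V1 / V2
C2 = 349 * 25 / 67
C2 = 130.2239 uM

130.2239 uM


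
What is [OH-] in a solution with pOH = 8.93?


[OH-] = 10^(-pOH)
[OH-] = 10^(-8.93)
[OH-] = 1.175e-09 M

1.175e-09 M


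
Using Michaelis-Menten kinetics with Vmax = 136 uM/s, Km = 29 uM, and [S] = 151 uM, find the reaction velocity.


v = Vmax * [S] / (Km + [S])
v = 136 * 151 / (29 + 151)
v = 114.0889 uM/s

114.0889 uM/s


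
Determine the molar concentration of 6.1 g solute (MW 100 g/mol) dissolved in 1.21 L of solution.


C = (mass / MW) / volume
C = (6.1 / 100) / 1.21
C = 0.0504 M

0.0504 M


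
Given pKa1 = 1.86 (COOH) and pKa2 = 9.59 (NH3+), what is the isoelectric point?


pI = (pKa1 + pKa2) / 2
pI = (1.86 + 9.59) / 2
pI = 5.725

5.725


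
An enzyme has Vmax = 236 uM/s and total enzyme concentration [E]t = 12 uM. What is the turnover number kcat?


kcat = Vmax / [E]t
kcat = 236 / 12
kcat = 19.6667 s^-1

19.6667 s^-1


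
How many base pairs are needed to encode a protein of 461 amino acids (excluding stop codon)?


Each amino acid = 1 codon = 3 bp
bp = 461 * 3 = 1383 bp

1383 bp


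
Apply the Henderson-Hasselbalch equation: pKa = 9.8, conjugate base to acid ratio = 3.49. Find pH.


pH = pKa + log10([A-]/[HA])
pH = 9.8 + log10(3.49)
pH = 10.3428

10.3428


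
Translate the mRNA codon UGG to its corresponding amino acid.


Standard genetic code lookup.
Codon UGG -> Trp

Trp


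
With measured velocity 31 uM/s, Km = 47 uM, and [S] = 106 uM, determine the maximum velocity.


Vmax = v * (Km + [S]) / [S]
Vmax = 31 * (47 + 106) / 106
Vmax = 44.7453 uM/s

44.7453 uM/s


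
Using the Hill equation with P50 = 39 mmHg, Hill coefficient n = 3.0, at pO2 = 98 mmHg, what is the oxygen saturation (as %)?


Y = pO2^n / (P50^n + pO2^n)
Y = 98^3.0 / (39^3.0 + 98^3.0)
Y = 94.07%

94.07%


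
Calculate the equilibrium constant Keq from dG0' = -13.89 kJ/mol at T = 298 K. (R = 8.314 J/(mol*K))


Keq = exp(-dG0 * 1000 / (R * T))
Keq = exp(-(-13.89) * 1000 / (8.314 * 298))
Keq = 272.1342

272.1342


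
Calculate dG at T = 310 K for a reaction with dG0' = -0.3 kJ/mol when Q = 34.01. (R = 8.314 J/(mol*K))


dG = dG0' + RT * ln(Q) / 1000
dG = -0.3 + 8.314 * 310 * ln(34.01) / 1000
dG = 8.7894 kJ/mol

8.7894 kJ/mol


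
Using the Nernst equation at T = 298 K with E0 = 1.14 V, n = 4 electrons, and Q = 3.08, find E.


E = E0 - (RT/nF) * ln(Q)
E = 1.14 - (8.314 * 298 / (4 * 96485)) * ln(3.08)
E = 1.1328 V

1.1328 V


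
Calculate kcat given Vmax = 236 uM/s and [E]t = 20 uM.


kcat = Vmax / [E]t
kcat = 236 / 20
kcat = 11.8 s^-1

11.8 s^-1


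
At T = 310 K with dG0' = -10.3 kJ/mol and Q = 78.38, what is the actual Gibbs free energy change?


dG = dG0' + RT * ln(Q) / 1000
dG = -10.3 + 8.314 * 310 * ln(78.38) / 1000
dG = 0.9412 kJ/mol

0.9412 kJ/mol


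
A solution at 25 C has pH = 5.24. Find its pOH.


pOH = 14 - pH
pOH = 14 - 5.24
pOH = 8.76

8.76


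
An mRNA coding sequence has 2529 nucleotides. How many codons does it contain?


codons = nucleotides / 3
codons = 2529 / 3 = 843

843


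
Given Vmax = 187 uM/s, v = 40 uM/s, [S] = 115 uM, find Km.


Km = [S] * (Vmax - v) / v
Km = 115 * (187 - 40) / 40
Km = 422.625 uM

422.625 uM


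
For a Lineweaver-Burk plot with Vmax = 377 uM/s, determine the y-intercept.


y-intercept = 1/Vmax
= 1/377
= 0.0027 s/uM

0.0027 s/uM


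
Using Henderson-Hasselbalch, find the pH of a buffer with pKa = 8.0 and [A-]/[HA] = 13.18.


pH = pKa + log10([A-]/[HA])
pH = 8.0 + log10(13.18)
pH = 9.1199

9.1199


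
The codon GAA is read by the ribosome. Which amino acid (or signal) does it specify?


Standard genetic code lookup.
Codon GAA -> Glu

Glu


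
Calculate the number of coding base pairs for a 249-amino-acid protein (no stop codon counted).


Each amino acid = 1 codon = 3 bp
bp = 249 * 3 = 747 bp

747 bp


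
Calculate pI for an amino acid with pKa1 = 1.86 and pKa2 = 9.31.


pI = (pKa1 + pKa2) / 2
pI = (1.86 + 9.31) / 2
pI = 5.585

5.585


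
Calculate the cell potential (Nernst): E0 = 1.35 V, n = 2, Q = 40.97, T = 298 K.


E = E0 - (RT/nF) * ln(Q)
E = 1.35 - (8.314 * 298 / (2 * 96485)) * ln(40.97)
E = 1.3023 V

1.3023 V


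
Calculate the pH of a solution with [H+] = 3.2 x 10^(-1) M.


pH = -log10([H+])
pH = -log10(3.2 x 10^(-1))
pH = 0.4949

0.4949


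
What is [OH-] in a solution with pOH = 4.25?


[OH-] = 10^(-pOH)
[OH-] = 10^(-4.25)
[OH-] = 5.623e-05 M

5.623e-05 M


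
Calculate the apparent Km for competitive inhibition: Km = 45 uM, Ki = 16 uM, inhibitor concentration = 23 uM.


Km_app = Km * (1 + [I]/Ki)
Km_app = 45 * (1 + 23/16)
Km_app = 109.6875 uM

109.6875 uM


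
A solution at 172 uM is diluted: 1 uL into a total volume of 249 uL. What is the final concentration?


C2 = C1 * V1 / V2
C2 = 172 * 1 / 249
C2 = 0.6908 uM

0.6908 uM


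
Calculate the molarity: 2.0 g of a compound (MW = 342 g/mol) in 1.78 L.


C = (mass / MW) / volume
C = (2.0 / 342) / 1.78
C = 0.0033 M

0.0033 M


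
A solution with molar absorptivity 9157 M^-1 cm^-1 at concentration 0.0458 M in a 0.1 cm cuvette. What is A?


A = epsilon * c * l
A = 9157 * 0.0458 * 0.1
A = 41.9391

41.9391


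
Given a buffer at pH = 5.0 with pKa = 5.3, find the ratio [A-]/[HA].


[A-]/[HA] = 10^(pH - pKa)
= 10^(5.0 - 5.3)
= 0.5012

0.5012


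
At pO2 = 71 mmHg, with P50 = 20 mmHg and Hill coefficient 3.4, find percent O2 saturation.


Y = pO2^n / (P50^n + pO2^n)
Y = 71^3.4 / (20^3.4 + 71^3.4)
Y = 98.67%

98.67%


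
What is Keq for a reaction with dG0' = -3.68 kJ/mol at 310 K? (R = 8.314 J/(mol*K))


Keq = exp(-dG0 * 1000 / (R * T))
Keq = exp(-(-3.68) * 1000 / (8.314 * 310))
Keq = 4.1696

4.1696


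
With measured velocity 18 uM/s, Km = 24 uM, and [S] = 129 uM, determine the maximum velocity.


Vmax = v * (Km + [S]) / [S]
Vmax = 18 * (24 + 129) / 129
Vmax = 21.3488 uM/s

21.3488 uM/s


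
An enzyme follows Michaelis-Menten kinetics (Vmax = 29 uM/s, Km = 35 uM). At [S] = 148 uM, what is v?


v = Vmax * [S] / (Km + [S])
v = 29 * 148 / (35 + 148)
v = 23.4536 uM/s

23.4536 uM/s


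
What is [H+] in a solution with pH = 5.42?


[H+] = 10^(-pH)
[H+] = 10^(-5.42)
[H+] = 3.802e-06 M

3.802e-06 M


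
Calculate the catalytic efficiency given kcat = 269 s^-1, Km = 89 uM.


Catalytic efficiency = kcat / Km
= 269 / 89
= 3.0225 uM^-1*s^-1

3.0225 uM^-1*s^-1


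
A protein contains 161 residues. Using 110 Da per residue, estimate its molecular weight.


MW = n_residues * 110 Da
MW = 161 * 110
MW = 17710 Da

17710 Da


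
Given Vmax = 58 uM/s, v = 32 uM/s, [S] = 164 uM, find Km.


Km = [S] * (Vmax - v) / v
Km = 164 * (58 - 32) / 32
Km = 133.25 uM

133.25 uM


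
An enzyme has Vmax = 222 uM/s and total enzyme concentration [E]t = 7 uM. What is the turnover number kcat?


kcat = Vmax / [E]t
kcat = 222 / 7
kcat = 31.7143 s^-1

31.7143 s^-1


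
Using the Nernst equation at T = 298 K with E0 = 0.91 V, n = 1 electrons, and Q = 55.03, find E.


E = E0 - (RT/nF) * ln(Q)
E = 0.91 - (8.314 * 298 / (1 * 96485)) * ln(55.03)
E = 0.8071 V

0.8071 V


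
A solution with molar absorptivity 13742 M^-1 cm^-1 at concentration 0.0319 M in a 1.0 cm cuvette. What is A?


A = epsilon * c * l
A = 13742 * 0.0319 * 1.0
A = 438.3698

438.3698


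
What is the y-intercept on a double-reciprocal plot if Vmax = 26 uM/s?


y-intercept = 1/Vmax
= 1/26
= 0.0385 s/uM

0.0385 s/uM


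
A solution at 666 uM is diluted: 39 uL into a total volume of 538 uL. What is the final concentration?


C2 = C1 * V1 / V2
C2 = 666 * 39 / 538
C2 = 48.2788 uM

48.2788 uM


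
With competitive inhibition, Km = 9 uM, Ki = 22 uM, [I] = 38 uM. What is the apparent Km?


Km_app = Km * (1 + [I]/Ki)
Km_app = 9 * (1 + 38/22)
Km_app = 24.5455 uM

24.5455 uM


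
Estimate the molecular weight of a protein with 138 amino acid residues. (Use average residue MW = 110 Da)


MW = n_residues * 110 Da
MW = 138 * 110
MW = 15180 Da

15180 Da


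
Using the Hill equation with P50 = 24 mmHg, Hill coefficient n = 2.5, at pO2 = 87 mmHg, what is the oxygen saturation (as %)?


Y = pO2^n / (P50^n + pO2^n)
Y = 87^2.5 / (24^2.5 + 87^2.5)
Y = 96.16%

96.16%


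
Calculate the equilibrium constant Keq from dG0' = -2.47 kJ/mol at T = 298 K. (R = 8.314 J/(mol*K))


Keq = exp(-dG0 * 1000 / (R * T))
Keq = exp(-(-2.47) * 1000 / (8.314 * 298))
Keq = 2.71

2.71


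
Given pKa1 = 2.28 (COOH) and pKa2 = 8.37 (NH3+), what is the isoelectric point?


pI = (pKa1 + pKa2) / 2
pI = (2.28 + 8.37) / 2
pI = 5.325

5.325


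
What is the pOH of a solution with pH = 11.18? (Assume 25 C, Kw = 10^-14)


pOH = 14 - pH
pOH = 14 - 11.18
pOH = 2.82

2.82


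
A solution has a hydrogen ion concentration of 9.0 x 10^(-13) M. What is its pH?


pH = -log10([H+])
pH = -log10(9.0 x 10^(-13))
pH = 12.0458

12.0458


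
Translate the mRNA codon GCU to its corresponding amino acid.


Standard genetic code lookup.
Codon GCU -> Ala

Ala


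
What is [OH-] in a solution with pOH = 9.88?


[OH-] = 10^(-pOH)
[OH-] = 10^(-9.88)
[OH-] = 1.318e-10 M

1.318e-10 M


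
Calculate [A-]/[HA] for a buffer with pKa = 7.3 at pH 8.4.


[A-]/[HA] = 10^(pH - pKa)
= 10^(8.4 - 7.3)
= 12.5893

12.5893


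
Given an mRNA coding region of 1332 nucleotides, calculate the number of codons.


codons = nucleotides / 3
codons = 1332 / 3 = 444

444


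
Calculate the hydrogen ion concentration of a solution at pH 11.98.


[H+] = 10^(-pH)
[H+] = 10^(-11.98)
[H+] = 1.047e-12 M

1.047e-12 M


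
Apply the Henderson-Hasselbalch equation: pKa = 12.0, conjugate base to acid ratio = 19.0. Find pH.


pH = pKa + log10([A-]/[HA])
pH = 12.0 + log10(19.0)
pH = 13.2788

13.2788


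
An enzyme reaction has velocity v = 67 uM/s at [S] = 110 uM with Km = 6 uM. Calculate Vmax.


Vmax = v * (Km + [S]) / [S]
Vmax = 67 * (6 + 110) / 110
Vmax = 70.6545 uM/s

70.6545 uM/s


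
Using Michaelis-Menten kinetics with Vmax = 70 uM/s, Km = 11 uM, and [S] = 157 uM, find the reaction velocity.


v = Vmax * [S] / (Km + [S])
v = 70 * 157 / (11 + 157)
v = 65.4167 uM/s

65.4167 uM/s


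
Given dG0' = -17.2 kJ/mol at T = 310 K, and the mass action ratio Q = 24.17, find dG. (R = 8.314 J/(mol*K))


dG = dG0' + RT * ln(Q) / 1000
dG = -17.2 + 8.314 * 310 * ln(24.17) / 1000
dG = -8.9909 kJ/mol

-8.9909 kJ/mol


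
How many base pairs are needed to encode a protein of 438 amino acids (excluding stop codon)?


Each amino acid = 1 codon = 3 bp
bp = 438 * 3 = 1314 bp

1314 bp


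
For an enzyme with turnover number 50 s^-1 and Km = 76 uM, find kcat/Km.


Catalytic efficiency = kcat / Km
= 50 / 76
= 0.6579 uM^-1*s^-1

0.6579 uM^-1*s^-1


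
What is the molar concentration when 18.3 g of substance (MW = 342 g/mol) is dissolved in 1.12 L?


C = (mass / MW) / volume
C = (18.3 / 342) / 1.12
C = 0.0478 M

0.0478 M


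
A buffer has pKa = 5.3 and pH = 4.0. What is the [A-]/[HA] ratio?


[A-]/[HA] = 10^(pH - pKa)
= 10^(4.0 - 5.3)
= 0.0501

0.0501


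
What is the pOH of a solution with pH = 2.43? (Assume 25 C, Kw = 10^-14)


pOH = 14 - pH
pOH = 14 - 2.43
pOH = 11.57

11.57


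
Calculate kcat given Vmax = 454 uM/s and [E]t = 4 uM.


kcat = Vmax / [E]t
kcat = 454 / 4
kcat = 113.5 s^-1

113.5 s^-1


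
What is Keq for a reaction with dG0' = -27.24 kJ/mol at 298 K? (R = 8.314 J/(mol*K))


Keq = exp(-dG0 * 1000 / (R * T))
Keq = exp(-(-27.24) * 1000 / (8.314 * 298))
Keq = 59553.7813

59553.7813


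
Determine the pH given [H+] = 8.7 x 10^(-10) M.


pH = -log10([H+])
pH = -log10(8.7 x 10^(-10))
pH = 9.0605

9.0605


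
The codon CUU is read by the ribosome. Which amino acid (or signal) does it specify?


Standard genetic code lookup.
Codon CUU -> Leu

Leu


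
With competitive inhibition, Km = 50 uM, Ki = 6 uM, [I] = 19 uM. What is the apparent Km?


Km_app = Km * (1 + [I]/Ki)
Km_app = 50 * (1 + 19/6)
Km_app = 208.3333 uM

208.3333 uM


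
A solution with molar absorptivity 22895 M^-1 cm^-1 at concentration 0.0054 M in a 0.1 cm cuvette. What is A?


A = epsilon * c * l
A = 22895 * 0.0054 * 0.1
A = 12.3633

12.3633


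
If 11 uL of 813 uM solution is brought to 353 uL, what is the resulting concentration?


C2 = C1 * V1 / V2
C2 = 813 * 11 / 353
C2 = 25.3343 uM

25.3343 uM


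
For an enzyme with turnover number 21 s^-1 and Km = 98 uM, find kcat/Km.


Catalytic efficiency = kcat / Km
= 21 / 98
= 0.2143 uM^-1*s^-1

0.2143 uM^-1*s^-1


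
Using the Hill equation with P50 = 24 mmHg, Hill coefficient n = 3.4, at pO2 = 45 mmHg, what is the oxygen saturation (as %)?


Y = pO2^n / (P50^n + pO2^n)
Y = 45^3.4 / (24^3.4 + 45^3.4)
Y = 89.45%

89.45%


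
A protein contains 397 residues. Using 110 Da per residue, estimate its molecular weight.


MW = n_residues * 110 Da
MW = 397 * 110
MW = 43670 Da

43670 Da


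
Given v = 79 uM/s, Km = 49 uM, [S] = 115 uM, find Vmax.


Vmax = v * (Km + [S]) / [S]
Vmax = 79 * (49 + 115) / 115
Vmax = 112.6609 uM/s

112.6609 uM/s


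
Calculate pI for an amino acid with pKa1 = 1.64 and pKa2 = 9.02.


pI = (pKa1 + pKa2) / 2
pI = (1.64 + 9.02) / 2
pI = 5.33

5.33


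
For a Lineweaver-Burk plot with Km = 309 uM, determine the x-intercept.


x-intercept = -1/Km
= -1/309
= -0.0032 1/uM

-0.0032 1/uM


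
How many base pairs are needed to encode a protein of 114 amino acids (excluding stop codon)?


Each amino acid = 1 codon = 3 bp
bp = 114 * 3 = 342 bp

342 bp


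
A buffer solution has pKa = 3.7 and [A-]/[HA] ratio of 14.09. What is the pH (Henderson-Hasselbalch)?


pH = pKa + log10([A-]/[HA])
pH = 3.7 + log10(14.09)
pH = 4.8489

4.8489


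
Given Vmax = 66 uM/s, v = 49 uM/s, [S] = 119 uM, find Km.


Km = [S] * (Vmax - v) / v
Km = 119 * (66 - 49) / 49
Km = 41.2857 uM

41.2857 uM


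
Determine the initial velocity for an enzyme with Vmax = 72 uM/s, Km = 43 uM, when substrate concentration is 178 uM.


v = Vmax * [S] / (Km + [S])
v = 72 * 178 / (43 + 178)
v = 57.991 uM/s

57.991 uM/s


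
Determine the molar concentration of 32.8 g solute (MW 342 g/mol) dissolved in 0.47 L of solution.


C = (mass / MW) / volume
C = (32.8 / 342) / 0.47
C = 0.2041 M

0.2041 M


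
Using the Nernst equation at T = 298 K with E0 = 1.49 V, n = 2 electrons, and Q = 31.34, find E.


E = E0 - (RT/nF) * ln(Q)
E = 1.49 - (8.314 * 298 / (2 * 96485)) * ln(31.34)
E = 1.4458 V

1.4458 V


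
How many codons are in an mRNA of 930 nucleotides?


codons = nucleotides / 3
codons = 930 / 3 = 310

310


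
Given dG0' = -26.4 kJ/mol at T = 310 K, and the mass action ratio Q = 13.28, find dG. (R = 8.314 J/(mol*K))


dG = dG0' + RT * ln(Q) / 1000
dG = -26.4 + 8.314 * 310 * ln(13.28) / 1000
dG = -19.7343 kJ/mol

-19.7343 kJ/mol


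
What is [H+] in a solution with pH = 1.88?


[H+] = 10^(-pH)
[H+] = 10^(-1.88)
[H+] = 0.0132 M

0.0132 M


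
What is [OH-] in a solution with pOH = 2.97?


[OH-] = 10^(-pOH)
[OH-] = 10^(-2.97)
[OH-] = 0.0011 M

0.0011 M


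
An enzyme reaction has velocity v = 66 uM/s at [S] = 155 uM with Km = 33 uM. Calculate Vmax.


Vmax = v * (Km + [S]) / [S]
Vmax = 66 * (33 + 155) / 155
Vmax = 80.0516 uM/s

80.0516 uM/s


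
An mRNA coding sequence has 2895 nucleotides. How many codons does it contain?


codons = nucleotides / 3
codons = 2895 / 3 = 965

965
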